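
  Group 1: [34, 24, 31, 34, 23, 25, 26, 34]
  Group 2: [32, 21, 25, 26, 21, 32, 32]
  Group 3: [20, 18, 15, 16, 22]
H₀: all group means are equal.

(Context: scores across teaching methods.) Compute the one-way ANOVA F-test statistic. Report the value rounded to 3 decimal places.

Group means [28.88, 27.00, 18.20], grand mean 25.550
SSB = Σnᵢ(x̄ᵢ−x̄)² = 373.275; SSW = ΣΣ(x−x̄ᵢ)² = 349.675
MSB = 373.275/2 = 186.6375; MSW = 349.675/17 = 20.5691
F = MSB/MSW = 9.0737
df = (2, 17)

test statistic = 9.074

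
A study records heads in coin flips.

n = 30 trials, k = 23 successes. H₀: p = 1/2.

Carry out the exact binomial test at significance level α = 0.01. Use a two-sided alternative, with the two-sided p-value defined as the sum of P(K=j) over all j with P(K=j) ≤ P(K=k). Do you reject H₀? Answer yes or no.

reject H₀: yes

Exact binomial: n=30, k=23, p₀=1/2=0.5000
P(X=j) = C(n,j)·p₀^j·(1−p₀)^(n−j); p = Σ P(X=j) over j with P(X=j) ≤ P(X=23)
p-value (two-sided) = 0.00522
At α=0.01: p < α → reject H₀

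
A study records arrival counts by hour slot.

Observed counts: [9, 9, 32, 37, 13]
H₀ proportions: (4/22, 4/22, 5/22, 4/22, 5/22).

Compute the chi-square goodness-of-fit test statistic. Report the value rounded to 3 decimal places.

n = 100; E_i = n·p_i = [18.18, 18.18, 22.73, 18.18, 22.73]
χ² = (9−18.18)²/18.18 + (9−18.18)²/18.18 + (32−22.73)²/22.73 + (37−18.18)²/18.18 + (13−22.73)²/22.73 = 36.6970
df = 4

test statistic = 36.697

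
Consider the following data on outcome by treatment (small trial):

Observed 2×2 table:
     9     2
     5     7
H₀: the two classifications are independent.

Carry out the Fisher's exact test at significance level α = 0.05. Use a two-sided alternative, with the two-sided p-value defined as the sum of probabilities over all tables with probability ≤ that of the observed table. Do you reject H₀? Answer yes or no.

Margins: r₁=11, r₂=12, c₁=14, c₂=9, n=23
p_obs = C(11,9)·C(12,5)/C(23,14); sum pmf over tables with pmf ≤ p_obs
p-value (two-sided) = 0.08938
At α=0.05: p ≥ α → fail to reject H₀

reject H₀: no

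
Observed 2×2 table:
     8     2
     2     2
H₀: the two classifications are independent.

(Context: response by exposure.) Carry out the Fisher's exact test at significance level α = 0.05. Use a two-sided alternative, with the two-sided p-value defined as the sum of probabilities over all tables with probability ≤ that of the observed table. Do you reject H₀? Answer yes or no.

Margins: r₁=10, r₂=4, c₁=10, c₂=4, n=14
p_obs = C(10,8)·C(4,2)/C(14,10); sum pmf over tables with pmf ≤ p_obs
p-value (two-sided) = 0.52048
At α=0.05: p ≥ α → fail to reject H₀

reject H₀: no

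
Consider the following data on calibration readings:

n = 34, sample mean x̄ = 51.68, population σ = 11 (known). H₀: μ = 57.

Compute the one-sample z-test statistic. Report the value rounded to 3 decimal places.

test statistic = -2.820

SE = σ/√n = 11/√34 = 1.8865
z = (x̄−μ₀)/SE = (51.68−57)/1.8865 = -2.8201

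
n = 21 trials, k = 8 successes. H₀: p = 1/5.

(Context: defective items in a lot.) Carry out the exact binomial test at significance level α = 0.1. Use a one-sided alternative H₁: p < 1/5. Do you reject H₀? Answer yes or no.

reject H₀: no

Exact binomial: n=21, k=8, p₀=1/5=0.2000
P(X≤8) from Σ C(n,i)·p₀^i·(1−p₀)^(n−i)
p-value (one-sided, H₁ less) = 0.98559
At α=0.1: p ≥ α → fail to reject H₀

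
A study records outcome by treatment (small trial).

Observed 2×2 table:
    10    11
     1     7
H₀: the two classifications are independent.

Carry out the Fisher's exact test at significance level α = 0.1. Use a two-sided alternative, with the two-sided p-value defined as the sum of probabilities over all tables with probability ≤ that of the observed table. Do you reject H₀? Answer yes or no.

Margins: r₁=21, r₂=8, c₁=11, c₂=18, n=29
p_obs = C(21,10)·C(8,1)/C(29,11); sum pmf over tables with pmf ≤ p_obs
p-value (two-sided) = 0.10965
At α=0.1: p ≥ α → fail to reject H₀

reject H₀: no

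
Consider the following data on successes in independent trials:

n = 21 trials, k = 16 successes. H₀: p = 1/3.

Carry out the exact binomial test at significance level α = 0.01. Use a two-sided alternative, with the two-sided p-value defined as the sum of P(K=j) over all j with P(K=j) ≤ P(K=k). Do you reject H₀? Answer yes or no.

reject H₀: yes

Exact binomial: n=21, k=16, p₀=1/3=0.3333
P(X=j) = C(n,j)·p₀^j·(1−p₀)^(n−j); p = Σ P(X=j) over j with P(X=j) ≤ P(X=16)
p-value (two-sided) = 0.00007
At α=0.01: p < α → reject H₀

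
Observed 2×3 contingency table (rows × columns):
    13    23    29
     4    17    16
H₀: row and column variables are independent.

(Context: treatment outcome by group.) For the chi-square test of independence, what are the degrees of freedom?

degrees of freedom = 2

df = (r−1)(c−1) = (2−1)·(3−1) = 2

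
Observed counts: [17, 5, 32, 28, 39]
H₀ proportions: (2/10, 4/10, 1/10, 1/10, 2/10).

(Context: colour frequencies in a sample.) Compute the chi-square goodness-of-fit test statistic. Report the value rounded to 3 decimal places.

n = 121; E_i = n·p_i = [24.20, 48.40, 12.10, 12.10, 24.20]
χ² = (17−24.20)²/24.20 + (5−48.40)²/48.40 + (32−12.10)²/12.10 + (28−12.10)²/12.10 + (39−24.20)²/24.20 = 103.7314
df = 4

test statistic = 103.731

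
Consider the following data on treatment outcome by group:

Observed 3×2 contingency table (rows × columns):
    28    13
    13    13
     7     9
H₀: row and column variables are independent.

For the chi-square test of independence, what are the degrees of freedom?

df = (r−1)(c−1) = (3−1)·(2−1) = 2

degrees of freedom = 2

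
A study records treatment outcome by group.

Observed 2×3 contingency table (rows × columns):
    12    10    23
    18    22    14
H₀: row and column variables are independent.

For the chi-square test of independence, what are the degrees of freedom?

degrees of freedom = 2

df = (r−1)(c−1) = (2−1)·(3−1) = 2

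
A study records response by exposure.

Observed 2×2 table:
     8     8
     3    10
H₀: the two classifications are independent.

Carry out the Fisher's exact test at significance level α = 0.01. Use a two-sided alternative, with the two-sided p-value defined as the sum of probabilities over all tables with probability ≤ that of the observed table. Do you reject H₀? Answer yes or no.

reject H₀: no

Margins: r₁=16, r₂=13, c₁=11, c₂=18, n=29
p_obs = C(16,8)·C(13,3)/C(29,11); sum pmf over tables with pmf ≤ p_obs
p-value (two-sided) = 0.24903
At α=0.01: p ≥ α → fail to reject H₀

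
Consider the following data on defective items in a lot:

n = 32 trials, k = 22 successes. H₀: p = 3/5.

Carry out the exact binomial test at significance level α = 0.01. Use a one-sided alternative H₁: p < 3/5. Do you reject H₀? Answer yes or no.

reject H₀: no

Exact binomial: n=32, k=22, p₀=3/5=0.6000
P(X≤22) from Σ C(n,i)·p₀^i·(1−p₀)^(n−i)
p-value (one-sided, H₁ less) = 0.88445
At α=0.01: p ≥ α → fail to reject H₀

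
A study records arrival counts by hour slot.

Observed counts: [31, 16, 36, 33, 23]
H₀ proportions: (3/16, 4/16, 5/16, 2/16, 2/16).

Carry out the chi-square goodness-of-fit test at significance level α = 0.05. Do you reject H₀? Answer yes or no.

reject H₀: yes

n = 139; E_i = n·p_i = [26.06, 34.75, 43.44, 17.38, 17.38]
χ² = (31−26.06)²/26.06 + (16−34.75)²/34.75 + (36−43.44)²/43.44 + (33−17.38)²/17.38 + (23−17.38)²/17.38 = 28.1981
df = 4
p-value (upper-tail) = 0.00001
At α=0.05: p < α → reject H₀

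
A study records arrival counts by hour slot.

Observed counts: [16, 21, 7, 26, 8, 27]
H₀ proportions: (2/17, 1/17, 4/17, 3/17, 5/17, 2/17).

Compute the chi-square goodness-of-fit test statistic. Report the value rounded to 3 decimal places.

n = 105; E_i = n·p_i = [12.35, 6.18, 24.71, 18.53, 30.88, 12.35]
χ² = (16−12.35)²/12.35 + (21−6.18)²/6.18 + (7−24.71)²/24.71 + (26−18.53)²/18.53 + (8−30.88)²/30.88 + (27−12.35)²/12.35 = 86.6763
df = 5

test statistic = 86.676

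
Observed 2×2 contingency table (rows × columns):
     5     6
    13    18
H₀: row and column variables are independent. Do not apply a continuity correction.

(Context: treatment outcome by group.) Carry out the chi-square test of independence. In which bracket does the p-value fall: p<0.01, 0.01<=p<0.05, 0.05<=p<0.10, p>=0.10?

Row totals [11, 31], col totals [18, 24], n=42
χ² = (5−4.71)²/4.71 + (6−6.29)²/6.29 + (13−13.29)²/13.29 + (18−17.71)²/17.71 = 0.0411
df = 1
p-value (upper-tail) = 0.83943
→ bracket: p>=0.10

p-value bracket: p>=0.10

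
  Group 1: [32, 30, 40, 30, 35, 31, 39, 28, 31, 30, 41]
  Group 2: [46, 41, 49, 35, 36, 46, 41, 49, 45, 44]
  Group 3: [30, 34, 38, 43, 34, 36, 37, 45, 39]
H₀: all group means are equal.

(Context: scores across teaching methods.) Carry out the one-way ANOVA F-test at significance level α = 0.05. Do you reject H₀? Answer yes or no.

reject H₀: yes

Group means [33.36, 43.20, 37.33], grand mean 37.833
SSB = Σnᵢ(x̄ᵢ−x̄)² = 510.021; SSW = ΣΣ(x−x̄ᵢ)² = 600.145
MSB = 510.021/2 = 255.0106; MSW = 600.145/27 = 22.2276
F = MSB/MSW = 11.4727
df = (2, 27)
p-value (upper-tail) = 0.00025
At α=0.05: p < α → reject H₀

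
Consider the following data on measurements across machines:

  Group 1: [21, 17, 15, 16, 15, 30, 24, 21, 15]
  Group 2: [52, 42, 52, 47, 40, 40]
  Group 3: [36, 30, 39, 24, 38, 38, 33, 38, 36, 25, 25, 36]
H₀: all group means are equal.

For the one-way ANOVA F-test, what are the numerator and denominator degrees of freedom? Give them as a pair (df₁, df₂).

k = 3 groups, N = 27 total
df = (k−1, N−k) = (3−1, 27−3) = (2, 24)

degrees of freedom = [2, 24]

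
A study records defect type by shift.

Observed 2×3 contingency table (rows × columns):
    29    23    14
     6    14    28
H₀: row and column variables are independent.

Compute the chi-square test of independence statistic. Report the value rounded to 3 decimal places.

Row totals [66, 48], col totals [35, 37, 42], n=114
χ² = (29−20.26)²/20.26 + (23−21.42)²/21.42 + (14−24.32)²/24.32 + (6−14.74)²/14.74 + (14−15.58)²/15.58 + (28−17.68)²/17.68 = 19.6171
df = 2

test statistic = 19.617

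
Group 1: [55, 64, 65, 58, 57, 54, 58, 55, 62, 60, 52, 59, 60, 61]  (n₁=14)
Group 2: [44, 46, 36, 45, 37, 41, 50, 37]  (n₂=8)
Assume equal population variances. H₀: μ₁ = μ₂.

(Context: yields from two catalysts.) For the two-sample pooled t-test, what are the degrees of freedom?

degrees of freedom = 20

df = n₁ + n₂ − 2 = 14 + 8 − 2 = 20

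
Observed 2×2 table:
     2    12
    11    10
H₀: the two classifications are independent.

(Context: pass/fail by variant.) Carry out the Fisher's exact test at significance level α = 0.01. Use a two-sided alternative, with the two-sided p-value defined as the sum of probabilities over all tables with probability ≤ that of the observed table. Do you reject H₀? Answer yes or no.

Margins: r₁=14, r₂=21, c₁=13, c₂=22, n=35
p_obs = C(14,2)·C(21,11)/C(35,13); sum pmf over tables with pmf ≤ p_obs
p-value (two-sided) = 0.03374
At α=0.01: p ≥ α → fail to reject H₀

reject H₀: no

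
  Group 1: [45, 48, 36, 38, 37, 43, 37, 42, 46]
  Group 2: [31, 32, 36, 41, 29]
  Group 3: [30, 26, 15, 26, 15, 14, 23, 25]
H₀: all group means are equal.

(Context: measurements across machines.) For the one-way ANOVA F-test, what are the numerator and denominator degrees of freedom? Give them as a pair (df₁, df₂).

degrees of freedom = [2, 19]

k = 3 groups, N = 22 total
df = (k−1, N−k) = (3−1, 22−3) = (2, 19)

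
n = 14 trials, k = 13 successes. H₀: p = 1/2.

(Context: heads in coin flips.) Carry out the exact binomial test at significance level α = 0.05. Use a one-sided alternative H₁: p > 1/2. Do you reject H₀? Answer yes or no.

reject H₀: yes

Exact binomial: n=14, k=13, p₀=1/2=0.5000
P(X≥13) from Σ C(n,i)·p₀^i·(1−p₀)^(n−i)
p-value (one-sided, H₁ greater) = 0.00092
At α=0.05: p < α → reject H₀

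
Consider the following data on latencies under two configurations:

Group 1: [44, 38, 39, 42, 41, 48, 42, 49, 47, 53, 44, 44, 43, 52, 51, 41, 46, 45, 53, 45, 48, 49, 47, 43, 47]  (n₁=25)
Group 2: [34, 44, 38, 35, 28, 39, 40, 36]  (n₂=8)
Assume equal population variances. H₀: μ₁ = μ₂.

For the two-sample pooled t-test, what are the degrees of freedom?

degrees of freedom = 31

df = n₁ + n₂ − 2 = 25 + 8 − 2 = 31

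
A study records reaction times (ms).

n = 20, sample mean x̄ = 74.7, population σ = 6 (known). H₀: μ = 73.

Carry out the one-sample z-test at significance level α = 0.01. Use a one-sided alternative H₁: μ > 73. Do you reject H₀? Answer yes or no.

reject H₀: no

SE = σ/√n = 6/√20 = 1.3416
z = (x̄−μ₀)/SE = (74.7−73)/1.3416 = 1.2671
p-value (one-sided, H₁ greater) = 0.10256
At α=0.01: p ≥ α → fail to reject H₀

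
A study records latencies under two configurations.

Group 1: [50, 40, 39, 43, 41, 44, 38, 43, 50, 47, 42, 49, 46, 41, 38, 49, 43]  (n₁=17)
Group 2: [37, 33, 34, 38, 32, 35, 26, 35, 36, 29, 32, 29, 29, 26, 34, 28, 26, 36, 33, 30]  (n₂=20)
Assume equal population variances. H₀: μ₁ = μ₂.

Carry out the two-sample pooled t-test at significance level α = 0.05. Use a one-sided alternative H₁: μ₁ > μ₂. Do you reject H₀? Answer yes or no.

x̄₁=43.706, s₁=4.120, n₁=17
x̄₂=31.900, s₂=3.810, n₂=20
s_p² = [16·4.120² + 19·3.810²]/35 = 15.6380
SE = √(s_p²·(1/17+1/20)) = 1.3045
t = (43.706−31.900)/1.3045 = 9.0500
df = 35
p-value (one-sided, H₁ greater) = 0.00000
At α=0.05: p < α → reject H₀

reject H₀: yes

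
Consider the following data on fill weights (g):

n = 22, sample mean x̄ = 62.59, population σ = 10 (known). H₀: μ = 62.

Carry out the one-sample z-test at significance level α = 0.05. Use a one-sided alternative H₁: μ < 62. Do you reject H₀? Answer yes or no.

SE = σ/√n = 10/√22 = 2.1320
z = (x̄−μ₀)/SE = (62.59−62)/2.1320 = 0.2767
p-value (one-sided, H₁ less) = 0.60901
At α=0.05: p ≥ α → fail to reject H₀

reject H₀: no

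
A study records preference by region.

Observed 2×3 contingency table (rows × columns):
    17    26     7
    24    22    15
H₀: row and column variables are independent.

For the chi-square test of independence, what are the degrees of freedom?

df = (r−1)(c−1) = (2−1)·(3−1) = 2

degrees of freedom = 2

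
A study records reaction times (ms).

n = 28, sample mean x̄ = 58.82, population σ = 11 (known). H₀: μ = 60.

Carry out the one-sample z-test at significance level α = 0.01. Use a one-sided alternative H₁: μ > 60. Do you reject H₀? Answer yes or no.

SE = σ/√n = 11/√28 = 2.0788
z = (x̄−μ₀)/SE = (58.82−60)/2.0788 = -0.5676
p-value (one-sided, H₁ greater) = 0.71486
At α=0.01: p ≥ α → fail to reject H₀

reject H₀: no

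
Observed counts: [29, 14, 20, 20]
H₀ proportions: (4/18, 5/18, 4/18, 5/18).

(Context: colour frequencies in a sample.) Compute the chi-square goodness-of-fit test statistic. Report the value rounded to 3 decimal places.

n = 83; E_i = n·p_i = [18.44, 23.06, 18.44, 23.06]
χ² = (29−18.44)²/18.44 + (14−23.06)²/23.06 + (20−18.44)²/18.44 + (20−23.06)²/23.06 = 10.1337
df = 3

test statistic = 10.134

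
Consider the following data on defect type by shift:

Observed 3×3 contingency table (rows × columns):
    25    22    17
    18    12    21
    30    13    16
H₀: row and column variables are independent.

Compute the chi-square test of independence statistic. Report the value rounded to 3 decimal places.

test statistic = 6.228

Row totals [64, 51, 59], col totals [73, 47, 54], n=174
χ² = (25−26.85)²/26.85 + (22−17.29)²/17.29 + (17−19.86)²/19.86 + (18−21.40)²/21.40 + (12−13.78)²/13.78 + (21−15.83)²/15.83 + (30−24.75)²/24.75 + (13−15.94)²/15.94 + (16−18.31)²/18.31 = 6.2281
df = 4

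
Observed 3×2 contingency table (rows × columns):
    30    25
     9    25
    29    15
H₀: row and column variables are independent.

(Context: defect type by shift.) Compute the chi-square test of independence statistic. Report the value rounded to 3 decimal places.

Row totals [55, 34, 44], col totals [68, 65], n=133
χ² = (30−28.12)²/28.12 + (25−26.88)²/26.88 + (9−17.38)²/17.38 + (25−16.62)²/16.62 + (29−22.50)²/22.50 + (15−21.50)²/21.50 = 12.3771
df = 2

test statistic = 12.377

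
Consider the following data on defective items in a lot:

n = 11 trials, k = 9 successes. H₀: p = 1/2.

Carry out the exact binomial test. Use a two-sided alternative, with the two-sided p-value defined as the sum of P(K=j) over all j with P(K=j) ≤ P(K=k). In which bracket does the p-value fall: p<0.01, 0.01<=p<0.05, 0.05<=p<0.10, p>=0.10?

p-value bracket: 0.05<=p<0.10

Exact binomial: n=11, k=9, p₀=1/2=0.5000
P(X=j) = C(n,j)·p₀^j·(1−p₀)^(n−j); p = Σ P(X=j) over j with P(X=j) ≤ P(X=9)
p-value (two-sided) = 0.06543
→ bracket: 0.05<=p<0.10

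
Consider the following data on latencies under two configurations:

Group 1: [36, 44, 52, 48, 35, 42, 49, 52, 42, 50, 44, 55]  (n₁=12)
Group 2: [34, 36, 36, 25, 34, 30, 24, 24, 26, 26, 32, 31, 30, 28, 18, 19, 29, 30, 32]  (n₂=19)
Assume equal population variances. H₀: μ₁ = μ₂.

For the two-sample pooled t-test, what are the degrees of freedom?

degrees of freedom = 29

df = n₁ + n₂ − 2 = 12 + 19 − 2 = 29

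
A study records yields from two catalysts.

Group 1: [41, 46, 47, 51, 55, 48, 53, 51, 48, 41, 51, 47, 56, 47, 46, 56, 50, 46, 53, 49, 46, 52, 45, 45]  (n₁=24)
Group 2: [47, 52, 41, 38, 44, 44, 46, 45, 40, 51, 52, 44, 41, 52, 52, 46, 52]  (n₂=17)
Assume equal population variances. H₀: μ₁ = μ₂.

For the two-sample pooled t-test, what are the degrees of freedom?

df = n₁ + n₂ − 2 = 24 + 17 − 2 = 39

degrees of freedom = 39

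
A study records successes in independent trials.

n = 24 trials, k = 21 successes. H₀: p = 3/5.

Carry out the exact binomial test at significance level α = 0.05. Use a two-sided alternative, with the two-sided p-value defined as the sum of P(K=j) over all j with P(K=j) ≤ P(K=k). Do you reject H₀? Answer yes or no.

Exact binomial: n=24, k=21, p₀=3/5=0.6000
P(X=j) = C(n,j)·p₀^j·(1−p₀)^(n−j); p = Σ P(X=j) over j with P(X=j) ≤ P(X=21)
p-value (two-sided) = 0.00571
At α=0.05: p < α → reject H₀

reject H₀: yes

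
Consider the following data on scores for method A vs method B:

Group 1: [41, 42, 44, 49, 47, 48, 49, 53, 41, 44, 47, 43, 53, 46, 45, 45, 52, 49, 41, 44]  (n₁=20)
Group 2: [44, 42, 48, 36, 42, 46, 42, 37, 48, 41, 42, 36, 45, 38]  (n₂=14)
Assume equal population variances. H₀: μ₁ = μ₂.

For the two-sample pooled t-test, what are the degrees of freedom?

df = n₁ + n₂ − 2 = 20 + 14 − 2 = 32

degrees of freedom = 32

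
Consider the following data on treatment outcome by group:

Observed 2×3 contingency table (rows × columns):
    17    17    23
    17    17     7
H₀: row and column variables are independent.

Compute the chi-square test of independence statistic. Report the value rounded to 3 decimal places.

Row totals [57, 41], col totals [34, 34, 30], n=98
χ² = (17−19.78)²/19.78 + (17−19.78)²/19.78 + (23−17.45)²/17.45 + (17−14.22)²/14.22 + (17−14.22)²/14.22 + (7−12.55)²/12.55 = 6.0832
df = 2

test statistic = 6.083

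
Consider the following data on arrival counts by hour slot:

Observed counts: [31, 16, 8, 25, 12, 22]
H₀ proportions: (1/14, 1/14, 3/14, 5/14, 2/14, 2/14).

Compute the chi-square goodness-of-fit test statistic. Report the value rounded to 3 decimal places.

n = 114; E_i = n·p_i = [8.14, 8.14, 24.43, 40.71, 16.29, 16.29]
χ² = (31−8.14)²/8.14 + (16−8.14)²/8.14 + (8−24.43)²/24.43 + (25−40.71)²/40.71 + (12−16.29)²/16.29 + (22−16.29)²/16.29 = 91.9883
df = 5

test statistic = 91.988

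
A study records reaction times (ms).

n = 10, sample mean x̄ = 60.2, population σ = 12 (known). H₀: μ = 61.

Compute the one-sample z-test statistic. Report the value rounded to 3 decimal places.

test statistic = -0.211

SE = σ/√n = 12/√10 = 3.7947
z = (x̄−μ₀)/SE = (60.2−61)/3.7947 = -0.2108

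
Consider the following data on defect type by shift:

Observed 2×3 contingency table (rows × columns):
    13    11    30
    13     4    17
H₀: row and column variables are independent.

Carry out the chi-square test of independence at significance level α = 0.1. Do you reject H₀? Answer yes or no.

Row totals [54, 34], col totals [26, 15, 47], n=88
χ² = (13−15.95)²/15.95 + (11−9.20)²/9.20 + (30−28.84)²/28.84 + (13−10.05)²/10.05 + (4−5.80)²/5.80 + (17−18.16)²/18.16 = 2.4432
df = 2
p-value (upper-tail) = 0.29477
At α=0.1: p ≥ α → fail to reject H₀

reject H₀: no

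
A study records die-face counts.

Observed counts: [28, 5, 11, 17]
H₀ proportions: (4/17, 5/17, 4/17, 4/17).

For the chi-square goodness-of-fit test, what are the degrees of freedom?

df = k − 1 = 4 − 1 = 3

degrees of freedom = 3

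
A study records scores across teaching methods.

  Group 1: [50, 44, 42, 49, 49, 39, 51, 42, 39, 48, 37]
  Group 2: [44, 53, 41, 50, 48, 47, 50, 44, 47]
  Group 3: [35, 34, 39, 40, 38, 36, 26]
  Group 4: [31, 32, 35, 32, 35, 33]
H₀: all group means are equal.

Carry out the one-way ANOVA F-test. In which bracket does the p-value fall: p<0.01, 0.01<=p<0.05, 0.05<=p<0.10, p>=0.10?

Group means [44.55, 47.11, 35.43, 33.00], grand mean 41.212
SSB = Σnᵢ(x̄ᵢ−x̄)² = 1074.185; SSW = ΣΣ(x−x̄ᵢ)² = 509.330
MSB = 1074.185/3 = 358.0616; MSW = 509.330/29 = 17.5631
F = MSB/MSW = 20.3871
df = (3, 29)
p-value (upper-tail) = 0.00000
→ bracket: p<0.01

p-value bracket: p<0.01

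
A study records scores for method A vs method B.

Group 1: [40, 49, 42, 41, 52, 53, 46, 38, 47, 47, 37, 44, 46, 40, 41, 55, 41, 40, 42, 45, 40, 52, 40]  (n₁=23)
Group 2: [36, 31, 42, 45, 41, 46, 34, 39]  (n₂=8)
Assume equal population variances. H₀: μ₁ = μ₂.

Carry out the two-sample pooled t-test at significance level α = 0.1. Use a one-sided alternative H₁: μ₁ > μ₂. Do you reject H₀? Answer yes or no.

x̄₁=44.261, s₁=5.136, n₁=23
x̄₂=39.250, s₂=5.285, n₂=8
s_p² = [22·5.136² + 7·5.285²]/29 = 26.7564
SE = √(s_p²·(1/23+1/8)) = 2.1232
t = (44.261−39.250)/2.1232 = 2.3601
df = 29
p-value (one-sided, H₁ greater) = 0.01261
At α=0.1: p < α → reject H₀

reject H₀: yes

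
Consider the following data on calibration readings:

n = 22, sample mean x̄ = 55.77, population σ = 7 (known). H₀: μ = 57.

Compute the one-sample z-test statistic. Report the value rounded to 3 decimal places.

SE = σ/√n = 7/√22 = 1.4924
z = (x̄−μ₀)/SE = (55.77−57)/1.4924 = -0.8242

test statistic = -0.824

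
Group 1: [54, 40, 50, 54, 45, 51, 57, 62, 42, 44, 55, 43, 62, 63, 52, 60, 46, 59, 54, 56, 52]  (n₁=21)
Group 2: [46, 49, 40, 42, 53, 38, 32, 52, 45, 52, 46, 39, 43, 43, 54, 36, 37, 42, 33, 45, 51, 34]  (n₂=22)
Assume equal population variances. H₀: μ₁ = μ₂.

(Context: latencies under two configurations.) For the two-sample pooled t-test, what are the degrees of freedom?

degrees of freedom = 41

df = n₁ + n₂ − 2 = 21 + 22 − 2 = 41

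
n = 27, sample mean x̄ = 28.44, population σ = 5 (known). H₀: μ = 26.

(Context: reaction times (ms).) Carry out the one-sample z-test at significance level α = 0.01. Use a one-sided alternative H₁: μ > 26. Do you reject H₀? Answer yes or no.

reject H₀: yes

SE = σ/√n = 5/√27 = 0.9623
z = (x̄−μ₀)/SE = (28.44−26)/0.9623 = 2.5357
p-value (one-sided, H₁ greater) = 0.00561
At α=0.01: p < α → reject H₀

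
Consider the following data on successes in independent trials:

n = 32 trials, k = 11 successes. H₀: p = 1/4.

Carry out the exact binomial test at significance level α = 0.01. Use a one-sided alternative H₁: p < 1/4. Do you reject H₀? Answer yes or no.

Exact binomial: n=32, k=11, p₀=1/4=0.2500
P(X≤11) from Σ C(n,i)·p₀^i·(1−p₀)^(n−i)
p-value (one-sided, H₁ less) = 0.91957
At α=0.01: p ≥ α → fail to reject H₀

reject H₀: no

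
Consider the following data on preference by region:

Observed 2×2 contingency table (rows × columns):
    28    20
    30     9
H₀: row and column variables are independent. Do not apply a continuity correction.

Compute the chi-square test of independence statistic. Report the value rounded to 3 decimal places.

test statistic = 3.346

Row totals [48, 39], col totals [58, 29], n=87
χ² = (28−32.00)²/32.00 + (20−16.00)²/16.00 + (30−26.00)²/26.00 + (9−13.00)²/13.00 = 3.3462
df = 1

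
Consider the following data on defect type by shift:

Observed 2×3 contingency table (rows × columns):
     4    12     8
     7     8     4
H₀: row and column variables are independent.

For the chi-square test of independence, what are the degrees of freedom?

df = (r−1)(c−1) = (2−1)·(3−1) = 2

degrees of freedom = 2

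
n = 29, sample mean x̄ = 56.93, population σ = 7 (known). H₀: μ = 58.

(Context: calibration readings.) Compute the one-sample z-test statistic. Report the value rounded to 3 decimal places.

SE = σ/√n = 7/√29 = 1.2999
z = (x̄−μ₀)/SE = (56.93−58)/1.2999 = -0.8232

test statistic = -0.823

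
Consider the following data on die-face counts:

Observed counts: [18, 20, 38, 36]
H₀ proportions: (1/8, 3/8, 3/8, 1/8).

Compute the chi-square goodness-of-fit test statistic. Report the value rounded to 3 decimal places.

n = 112; E_i = n·p_i = [14.00, 42.00, 42.00, 14.00]
χ² = (18−14.00)²/14.00 + (20−42.00)²/42.00 + (38−42.00)²/42.00 + (36−14.00)²/14.00 = 47.6190
df = 3

test statistic = 47.619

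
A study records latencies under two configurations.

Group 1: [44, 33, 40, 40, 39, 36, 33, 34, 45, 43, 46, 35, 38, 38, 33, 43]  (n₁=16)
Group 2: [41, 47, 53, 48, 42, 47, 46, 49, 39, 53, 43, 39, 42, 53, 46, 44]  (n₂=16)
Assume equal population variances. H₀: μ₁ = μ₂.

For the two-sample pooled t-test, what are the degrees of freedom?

degrees of freedom = 30

df = n₁ + n₂ − 2 = 16 + 16 − 2 = 30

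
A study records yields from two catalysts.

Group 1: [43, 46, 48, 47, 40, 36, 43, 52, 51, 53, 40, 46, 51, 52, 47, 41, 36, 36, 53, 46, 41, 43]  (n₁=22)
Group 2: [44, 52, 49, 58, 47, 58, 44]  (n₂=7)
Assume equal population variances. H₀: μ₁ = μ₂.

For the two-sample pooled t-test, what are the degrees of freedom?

degrees of freedom = 27

df = n₁ + n₂ − 2 = 22 + 7 − 2 = 27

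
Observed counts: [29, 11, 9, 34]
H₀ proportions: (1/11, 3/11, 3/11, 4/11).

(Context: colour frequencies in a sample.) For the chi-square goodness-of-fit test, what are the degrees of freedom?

df = k − 1 = 4 − 1 = 3

degrees of freedom = 3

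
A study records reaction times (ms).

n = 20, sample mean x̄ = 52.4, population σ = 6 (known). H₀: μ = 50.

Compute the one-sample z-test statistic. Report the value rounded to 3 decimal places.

SE = σ/√n = 6/√20 = 1.3416
z = (x̄−μ₀)/SE = (52.4−50)/1.3416 = 1.7889

test statistic = 1.789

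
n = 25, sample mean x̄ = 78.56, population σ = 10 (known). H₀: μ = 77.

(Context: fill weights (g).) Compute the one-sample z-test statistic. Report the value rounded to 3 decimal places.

SE = σ/√n = 10/√25 = 2.0000
z = (x̄−μ₀)/SE = (78.56−77)/2.0000 = 0.7800

test statistic = 0.780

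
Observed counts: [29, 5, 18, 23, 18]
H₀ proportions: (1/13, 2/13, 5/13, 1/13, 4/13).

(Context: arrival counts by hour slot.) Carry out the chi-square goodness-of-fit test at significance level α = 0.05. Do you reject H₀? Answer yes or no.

reject H₀: yes

n = 93; E_i = n·p_i = [7.15, 14.31, 35.77, 7.15, 28.62]
χ² = (29−7.15)²/7.15 + (5−14.31)²/14.31 + (18−35.77)²/35.77 + (23−7.15)²/7.15 + (18−28.62)²/28.62 = 120.6333
df = 4
p-value (upper-tail) = 0.00000
At α=0.05: p < α → reject H₀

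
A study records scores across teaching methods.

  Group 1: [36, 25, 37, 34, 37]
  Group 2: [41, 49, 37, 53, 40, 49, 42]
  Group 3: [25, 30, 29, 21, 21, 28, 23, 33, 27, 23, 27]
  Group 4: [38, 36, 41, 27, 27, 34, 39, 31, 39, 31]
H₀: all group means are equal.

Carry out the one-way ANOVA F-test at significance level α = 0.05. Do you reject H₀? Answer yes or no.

Group means [33.80, 44.43, 26.09, 34.30], grand mean 33.636
SSB = Σnᵢ(x̄ᵢ−x̄)² = 1446.113; SSW = ΣΣ(x−x̄ᵢ)² = 693.523
MSB = 1446.113/3 = 482.0377; MSW = 693.523/29 = 23.9146
F = MSB/MSW = 20.1566
df = (3, 29)
p-value (upper-tail) = 0.00000
At α=0.05: p < α → reject H₀

reject H₀: yes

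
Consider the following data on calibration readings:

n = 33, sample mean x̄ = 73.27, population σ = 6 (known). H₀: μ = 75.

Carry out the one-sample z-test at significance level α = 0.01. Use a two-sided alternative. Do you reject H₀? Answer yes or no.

SE = σ/√n = 6/√33 = 1.0445
z = (x̄−μ₀)/SE = (73.27−75)/1.0445 = -1.6563
p-value (two-sided) = 0.09765
At α=0.01: p ≥ α → fail to reject H₀

reject H₀: no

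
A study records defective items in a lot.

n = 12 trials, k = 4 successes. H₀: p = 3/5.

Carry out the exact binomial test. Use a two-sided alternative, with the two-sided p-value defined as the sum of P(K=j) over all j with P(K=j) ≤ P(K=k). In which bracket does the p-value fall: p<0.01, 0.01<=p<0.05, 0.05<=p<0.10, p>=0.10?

p-value bracket: 0.05<=p<0.10

Exact binomial: n=12, k=4, p₀=3/5=0.6000
P(X=j) = C(n,j)·p₀^j·(1−p₀)^(n−j); p = Σ P(X=j) over j with P(X=j) ≤ P(X=4)
p-value (two-sided) = 0.07690
→ bracket: 0.05<=p<0.10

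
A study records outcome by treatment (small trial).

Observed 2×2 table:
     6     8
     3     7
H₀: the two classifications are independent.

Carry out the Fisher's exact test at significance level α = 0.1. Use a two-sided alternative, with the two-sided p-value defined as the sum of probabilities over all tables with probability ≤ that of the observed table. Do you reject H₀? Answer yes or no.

Margins: r₁=14, r₂=10, c₁=9, c₂=15, n=24
p_obs = C(14,6)·C(10,3)/C(24,9); sum pmf over tables with pmf ≤ p_obs
p-value (two-sided) = 0.67846
At α=0.1: p ≥ α → fail to reject H₀

reject H₀: no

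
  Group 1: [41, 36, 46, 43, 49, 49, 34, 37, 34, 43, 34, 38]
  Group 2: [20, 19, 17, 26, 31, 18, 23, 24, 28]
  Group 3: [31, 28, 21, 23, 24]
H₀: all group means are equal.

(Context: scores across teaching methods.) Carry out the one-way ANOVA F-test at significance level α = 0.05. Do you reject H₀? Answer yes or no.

reject H₀: yes

Group means [40.33, 22.89, 25.40], grand mean 31.423
SSB = Σnᵢ(x̄ᵢ−x̄)² = 1789.591; SSW = ΣΣ(x−x̄ᵢ)² = 602.756
MSB = 1789.591/2 = 894.7953; MSW = 602.756/23 = 26.2068
F = MSB/MSW = 34.1437
df = (2, 23)
p-value (upper-tail) = 0.00000
At α=0.05: p < α → reject H₀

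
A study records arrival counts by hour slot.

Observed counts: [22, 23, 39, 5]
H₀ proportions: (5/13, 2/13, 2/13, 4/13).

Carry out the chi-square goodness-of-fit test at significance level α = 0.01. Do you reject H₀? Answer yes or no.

n = 89; E_i = n·p_i = [34.23, 13.69, 13.69, 27.38]
χ² = (22−34.23)²/34.23 + (23−13.69)²/13.69 + (39−13.69)²/13.69 + (5−27.38)²/27.38 = 75.7713
df = 3
p-value (upper-tail) = 0.00000
At α=0.01: p < α → reject H₀

reject H₀: yes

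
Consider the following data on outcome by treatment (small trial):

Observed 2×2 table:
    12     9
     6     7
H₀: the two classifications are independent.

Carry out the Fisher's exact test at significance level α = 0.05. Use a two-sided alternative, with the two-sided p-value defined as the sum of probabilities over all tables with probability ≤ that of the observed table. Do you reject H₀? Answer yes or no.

reject H₀: no

Margins: r₁=21, r₂=13, c₁=18, c₂=16, n=34
p_obs = C(21,12)·C(13,6)/C(34,18); sum pmf over tables with pmf ≤ p_obs
p-value (two-sided) = 0.72538
At α=0.05: p ≥ α → fail to reject H₀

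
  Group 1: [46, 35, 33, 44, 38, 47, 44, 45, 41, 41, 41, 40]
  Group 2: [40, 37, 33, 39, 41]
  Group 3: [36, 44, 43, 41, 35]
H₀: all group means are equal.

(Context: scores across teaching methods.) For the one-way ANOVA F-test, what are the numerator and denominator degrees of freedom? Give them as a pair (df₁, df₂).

degrees of freedom = [2, 19]

k = 3 groups, N = 22 total
df = (k−1, N−k) = (3−1, 22−3) = (2, 19)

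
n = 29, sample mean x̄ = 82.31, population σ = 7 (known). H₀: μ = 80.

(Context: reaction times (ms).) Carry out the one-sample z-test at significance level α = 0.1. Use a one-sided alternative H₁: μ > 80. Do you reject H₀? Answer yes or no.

SE = σ/√n = 7/√29 = 1.2999
z = (x̄−μ₀)/SE = (82.31−80)/1.2999 = 1.7771
p-value (one-sided, H₁ greater) = 0.03778
At α=0.1: p < α → reject H₀

reject H₀: yes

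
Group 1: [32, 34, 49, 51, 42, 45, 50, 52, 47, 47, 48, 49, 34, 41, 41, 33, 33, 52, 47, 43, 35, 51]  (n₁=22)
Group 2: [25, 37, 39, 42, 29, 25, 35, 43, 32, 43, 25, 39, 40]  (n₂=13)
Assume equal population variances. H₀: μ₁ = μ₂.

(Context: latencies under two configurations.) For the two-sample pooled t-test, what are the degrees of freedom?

degrees of freedom = 33

df = n₁ + n₂ − 2 = 22 + 13 − 2 = 33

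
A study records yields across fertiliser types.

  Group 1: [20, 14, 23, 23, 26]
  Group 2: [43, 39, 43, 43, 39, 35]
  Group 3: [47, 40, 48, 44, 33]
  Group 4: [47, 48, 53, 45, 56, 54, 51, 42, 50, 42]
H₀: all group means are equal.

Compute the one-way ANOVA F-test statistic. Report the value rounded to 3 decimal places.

Group means [21.20, 40.33, 42.40, 48.80], grand mean 40.308
SSB = Σnᵢ(x̄ᵢ−x̄)² = 2568.605; SSW = ΣΣ(x−x̄ᵢ)² = 498.933
MSB = 2568.605/3 = 856.2017; MSW = 498.933/22 = 22.6788
F = MSB/MSW = 37.7534
df = (3, 22)

test statistic = 37.753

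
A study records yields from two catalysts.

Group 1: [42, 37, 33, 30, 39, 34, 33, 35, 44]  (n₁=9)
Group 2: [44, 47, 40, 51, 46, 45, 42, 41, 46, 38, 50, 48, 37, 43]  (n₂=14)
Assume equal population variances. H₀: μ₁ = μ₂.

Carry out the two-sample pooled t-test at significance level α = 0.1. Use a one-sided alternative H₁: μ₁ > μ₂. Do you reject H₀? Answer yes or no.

x̄₁=36.333, s₁=4.583, n₁=9
x̄₂=44.143, s₂=4.240, n₂=14
s_p² = [8·4.583² + 13·4.240²]/21 = 19.1293
SE = √(s_p²·(1/9+1/14)) = 1.8686
t = (36.333−44.143)/1.8686 = -4.1792
df = 21
p-value (one-sided, H₁ greater) = 0.99979
At α=0.1: p ≥ α → fail to reject H₀

reject H₀: no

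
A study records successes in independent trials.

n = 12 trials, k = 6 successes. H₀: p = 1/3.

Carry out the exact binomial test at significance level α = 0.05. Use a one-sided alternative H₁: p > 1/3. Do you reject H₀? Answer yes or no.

reject H₀: no

Exact binomial: n=12, k=6, p₀=1/3=0.3333
P(X≥6) from Σ C(n,i)·p₀^i·(1−p₀)^(n−i)
p-value (one-sided, H₁ greater) = 0.17772
At α=0.05: p ≥ α → fail to reject H₀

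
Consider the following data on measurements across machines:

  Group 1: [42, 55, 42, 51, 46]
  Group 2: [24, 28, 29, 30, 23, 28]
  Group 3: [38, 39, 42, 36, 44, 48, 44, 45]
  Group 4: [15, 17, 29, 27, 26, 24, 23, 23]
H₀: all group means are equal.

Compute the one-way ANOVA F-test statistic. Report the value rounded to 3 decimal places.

Group means [47.20, 27.00, 42.00, 23.00], grand mean 34.000
SSB = Σnᵢ(x̄ᵢ−x̄)² = 2645.200; SSW = ΣΣ(x−x̄ᵢ)² = 446.800
MSB = 2645.200/3 = 881.7333; MSW = 446.800/23 = 19.4261
F = MSB/MSW = 45.3891
df = (3, 23)

test statistic = 45.389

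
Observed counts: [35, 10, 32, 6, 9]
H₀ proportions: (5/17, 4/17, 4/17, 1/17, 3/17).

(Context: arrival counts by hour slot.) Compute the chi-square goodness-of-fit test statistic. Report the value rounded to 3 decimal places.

test statistic = 16.837

n = 92; E_i = n·p_i = [27.06, 21.65, 21.65, 5.41, 16.24]
χ² = (35−27.06)²/27.06 + (10−21.65)²/21.65 + (32−21.65)²/21.65 + (6−5.41)²/5.41 + (9−16.24)²/16.24 = 16.8370
df = 4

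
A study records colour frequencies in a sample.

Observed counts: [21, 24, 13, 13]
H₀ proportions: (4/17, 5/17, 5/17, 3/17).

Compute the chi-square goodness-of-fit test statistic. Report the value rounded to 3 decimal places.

n = 71; E_i = n·p_i = [16.71, 20.88, 20.88, 12.53]
χ² = (21−16.71)²/16.71 + (24−20.88)²/20.88 + (13−20.88)²/20.88 + (13−12.53)²/12.53 = 4.5622
df = 3

test statistic = 4.562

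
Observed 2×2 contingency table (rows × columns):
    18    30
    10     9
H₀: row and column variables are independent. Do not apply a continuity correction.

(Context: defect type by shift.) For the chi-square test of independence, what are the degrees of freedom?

df = (r−1)(c−1) = (2−1)·(2−1) = 1

degrees of freedom = 1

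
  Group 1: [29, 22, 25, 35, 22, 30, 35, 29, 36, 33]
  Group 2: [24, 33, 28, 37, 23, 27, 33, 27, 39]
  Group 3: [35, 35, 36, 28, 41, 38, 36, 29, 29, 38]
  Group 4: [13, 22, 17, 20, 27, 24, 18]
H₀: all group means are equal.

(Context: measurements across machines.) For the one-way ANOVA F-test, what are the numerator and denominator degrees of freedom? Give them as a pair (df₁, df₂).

k = 4 groups, N = 36 total
df = (k−1, N−k) = (4−1, 36−4) = (3, 32)

degrees of freedom = [3, 32]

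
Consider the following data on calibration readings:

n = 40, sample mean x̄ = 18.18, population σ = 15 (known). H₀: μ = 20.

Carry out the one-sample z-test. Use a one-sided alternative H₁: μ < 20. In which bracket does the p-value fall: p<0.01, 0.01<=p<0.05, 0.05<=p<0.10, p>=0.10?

SE = σ/√n = 15/√40 = 2.3717
z = (x̄−μ₀)/SE = (18.18−20)/2.3717 = -0.7674
p-value (one-sided, H₁ less) = 0.22143
→ bracket: p>=0.10

p-value bracket: p>=0.10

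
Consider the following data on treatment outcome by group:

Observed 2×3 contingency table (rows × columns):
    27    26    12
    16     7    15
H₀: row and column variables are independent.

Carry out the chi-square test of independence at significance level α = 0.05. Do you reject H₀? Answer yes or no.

reject H₀: yes

Row totals [65, 38], col totals [43, 33, 27], n=103
χ² = (27−27.14)²/27.14 + (26−20.83)²/20.83 + (12−17.04)²/17.04 + (16−15.86)²/15.86 + (7−12.17)²/12.17 + (15−9.96)²/9.96 = 7.5262
df = 2
p-value (upper-tail) = 0.02321
At α=0.05: p < α → reject H₀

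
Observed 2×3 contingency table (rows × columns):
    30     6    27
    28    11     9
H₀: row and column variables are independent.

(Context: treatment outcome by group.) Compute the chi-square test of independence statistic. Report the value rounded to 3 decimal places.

test statistic = 8.671

Row totals [63, 48], col totals [58, 17, 36], n=111
χ² = (30−32.92)²/32.92 + (6−9.65)²/9.65 + (27−20.43)²/20.43 + (28−25.08)²/25.08 + (11−7.35)²/7.35 + (9−15.57)²/15.57 = 8.6709
df = 2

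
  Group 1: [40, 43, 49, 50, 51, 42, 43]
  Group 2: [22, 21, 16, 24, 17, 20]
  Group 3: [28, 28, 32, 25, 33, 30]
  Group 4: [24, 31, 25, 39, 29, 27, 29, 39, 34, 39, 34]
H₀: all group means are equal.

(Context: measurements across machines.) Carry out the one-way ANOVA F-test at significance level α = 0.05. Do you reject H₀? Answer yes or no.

reject H₀: yes

Group means [45.43, 20.00, 29.33, 31.82], grand mean 32.133
SSB = Σnᵢ(x̄ᵢ−x̄)² = 2168.783; SSW = ΣΣ(x−x̄ᵢ)² = 518.684
MSB = 2168.783/3 = 722.9276; MSW = 518.684/26 = 19.9494
F = MSB/MSW = 36.2381
df = (3, 26)
p-value (upper-tail) = 0.00000
At α=0.05: p < α → reject H₀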